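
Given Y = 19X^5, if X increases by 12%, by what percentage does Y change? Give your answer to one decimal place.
76.2%

For Y = 19X^5:
If X → X(1 + 0.12)
Then Y → Y · (1 + 0.12)^5
     ≈ Y · 1.7623

Percentage change = ((1 + 0.12)^5 − 1) × 100% ≈ 76.2%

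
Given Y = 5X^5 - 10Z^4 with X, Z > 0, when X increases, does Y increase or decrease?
Y increases

Taking the partial derivative:
∂Y/∂X = 25X^4

∂Y/∂X = 25X^4 > 0 (assuming positive values)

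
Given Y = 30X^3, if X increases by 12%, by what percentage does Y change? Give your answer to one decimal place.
40.5%

For Y = 30X^3:
If X → X(1 + 0.12)
Then Y → Y · (1 + 0.12)^3
     ≈ Y · 1.4049

Percentage change = ((1 + 0.12)^3 − 1) × 100% ≈ 40.5%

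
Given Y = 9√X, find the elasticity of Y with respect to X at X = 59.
Elasticity = 1/2

Elasticity = (dY/dX) · (X/Y)

dY/dX = 9/(2·√X)
At X = 59: dY/dX = 9·√59/118, Y = 9·√59

Elasticity = (9·√59/118) · (59 / (9·√59)) = 1/2

Interpretation: for a small percentage change in X, the percentage change in Y is approximately 0.50 times as large.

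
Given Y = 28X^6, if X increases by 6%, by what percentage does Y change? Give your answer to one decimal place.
41.9%

For Y = 28X^6:
If X → X(1 + 0.06)
Then Y → Y · (1 + 0.06)^6
     ≈ Y · 1.4185

Percentage change = ((1 + 0.06)^6 − 1) × 100% ≈ 41.9%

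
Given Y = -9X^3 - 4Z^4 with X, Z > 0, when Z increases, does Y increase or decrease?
Y decreases

Taking the partial derivative:
∂Y/∂Z = -16Z^3

∂Y/∂Z = -16Z^3 < 0 (assuming positive values)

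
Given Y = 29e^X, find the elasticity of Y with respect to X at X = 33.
Elasticity = 33

Elasticity = (dY/dX) · (X/Y)

dY/dX = 29·e^X
At X = 33: dY/dX = 29·e^33, Y = 29·e^33

Elasticity = (29·e^33) · (33 / (29·e^33)) = 33

Interpretation: for a small percentage change in X, the percentage change in Y is approximately 33.00 times as large.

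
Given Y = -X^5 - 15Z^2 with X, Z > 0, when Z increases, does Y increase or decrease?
Y decreases

Taking the partial derivative:
∂Y/∂Z = -30Z

∂Y/∂Z = -30Z < 0 (assuming positive values)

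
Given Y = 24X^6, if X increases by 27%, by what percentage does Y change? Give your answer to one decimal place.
319.6%

For Y = 24X^6:
If X → X(1 + 0.27)
Then Y → Y · (1 + 0.27)^6
     ≈ Y · 4.1959

Percentage change = ((1 + 0.27)^6 − 1) × 100% ≈ 319.6%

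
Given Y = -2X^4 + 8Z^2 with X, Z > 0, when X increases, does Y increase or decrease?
Y decreases

Taking the partial derivative:
∂Y/∂X = -8X^3

∂Y/∂X = -8X^3 < 0 (assuming positive values)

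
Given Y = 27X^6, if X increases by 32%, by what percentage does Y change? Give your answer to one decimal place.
429.0%

For Y = 27X^6:
If X → X(1 + 0.32)
Then Y → Y · (1 + 0.32)^6
     ≈ Y · 5.2899

Percentage change = ((1 + 0.32)^6 − 1) × 100% ≈ 429.0%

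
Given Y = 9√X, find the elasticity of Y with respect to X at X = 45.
Elasticity = 1/2

Elasticity = (dY/dX) · (X/Y)

dY/dX = 9/(2·√X)
At X = 45: dY/dX = 3·√5/10, Y = 27·√5

Elasticity = (3·√5/10) · (45 / (27·√5)) = 1/2

Interpretation: for a small percentage change in X, the percentage change in Y is approximately 0.50 times as large.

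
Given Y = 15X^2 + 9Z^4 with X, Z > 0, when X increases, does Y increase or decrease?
Y increases

Taking the partial derivative:
∂Y/∂X = 30X

∂Y/∂X = 30X > 0 (assuming positive values)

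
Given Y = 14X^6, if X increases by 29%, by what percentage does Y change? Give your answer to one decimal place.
360.8%

For Y = 14X^6:
If X → X(1 + 0.29)
Then Y → Y · (1 + 0.29)^6
     ≈ Y · 4.6083

Percentage change = ((1 + 0.29)^6 − 1) × 100% ≈ 360.8%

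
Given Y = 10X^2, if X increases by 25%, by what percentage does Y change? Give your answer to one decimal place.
56.3%

For Y = 10X^2:
If X → X(1 + 0.25)
Then Y → Y · (1 + 0.25)^2
     = Y · 1.5625

Percentage change = ((1 + 0.25)^2 − 1) × 100% ≈ 56.3%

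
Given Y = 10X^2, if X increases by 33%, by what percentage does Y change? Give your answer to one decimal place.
76.9%

For Y = 10X^2:
If X → X(1 + 0.33)
Then Y → Y · (1 + 0.33)^2
     = Y · 1.7689

Percentage change = ((1 + 0.33)^2 − 1) × 100% ≈ 76.9%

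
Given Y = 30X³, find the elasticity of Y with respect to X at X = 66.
Elasticity = 3

Elasticity = (dY/dX) · (X/Y)

dY/dX = 90·X²
At X = 66: dY/dX = 392040, Y = 8624880

Elasticity = 392040 · (66 / 8624880) = 3

Interpretation: for a small percentage change in X, the percentage change in Y is approximately 3.00 times as large.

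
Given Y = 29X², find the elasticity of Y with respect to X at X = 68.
Elasticity = 2

Elasticity = (dY/dX) · (X/Y)

dY/dX = 58·X
At X = 68: dY/dX = 3944, Y = 134096

Elasticity = 3944 · (68 / 134096) = 2

Interpretation: for a small percentage change in X, the percentage change in Y is approximately 2.00 times as large.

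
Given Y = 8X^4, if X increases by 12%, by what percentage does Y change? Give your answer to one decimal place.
57.4%

For Y = 8X^4:
If X → X(1 + 0.12)
Then Y → Y · (1 + 0.12)^4
     ≈ Y · 1.5735

Percentage change = ((1 + 0.12)^4 − 1) × 100% ≈ 57.4%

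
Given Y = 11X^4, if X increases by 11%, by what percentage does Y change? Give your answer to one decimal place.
51.8%

For Y = 11X^4:
If X → X(1 + 0.11)
Then Y → Y · (1 + 0.11)^4
     ≈ Y · 1.5181

Percentage change = ((1 + 0.11)^4 − 1) × 100% ≈ 51.8%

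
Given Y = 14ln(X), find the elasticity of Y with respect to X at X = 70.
Elasticity = 1/ln(70) ≈ 0.2354

Elasticity = (dY/dX) · (X/Y)

dY/dX = 14/X
At X = 70: dY/dX = 1/5, Y = 14·ln(70)

Elasticity = (1/5) · (70 / (14·ln(70))) = 1/ln(70) ≈ 0.2354

Interpretation: for a small percentage change in X, the percentage change in Y is approximately 0.24 times as large.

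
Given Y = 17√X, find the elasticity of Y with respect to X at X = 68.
Elasticity = 1/2

Elasticity = (dY/dX) · (X/Y)

dY/dX = 17/(2·√X)
At X = 68: dY/dX = √17/4, Y = 34·√17

Elasticity = (√17/4) · (68 / (34·√17)) = 1/2

Interpretation: for a small percentage change in X, the percentage change in Y is approximately 0.50 times as large.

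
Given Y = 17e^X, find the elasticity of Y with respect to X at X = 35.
Elasticity = 35

Elasticity = (dY/dX) · (X/Y)

dY/dX = 17·e^X
At X = 35: dY/dX = 17·e^35, Y = 17·e^35

Elasticity = (17·e^35) · (35 / (17·e^35)) = 35

Interpretation: for a small percentage change in X, the percentage change in Y is approximately 35.00 times as large.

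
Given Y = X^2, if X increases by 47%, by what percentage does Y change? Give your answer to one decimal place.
116.1%

For Y = X^2:
If X → X(1 + 0.47)
Then Y → Y · (1 + 0.47)^2
     = Y · 2.1609

Percentage change = ((1 + 0.47)^2 − 1) × 100% ≈ 116.1%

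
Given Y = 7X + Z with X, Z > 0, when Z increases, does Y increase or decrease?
Y increases

Taking the partial derivative:
∂Y/∂Z = 1

∂Y/∂Z = 1 > 0 (assuming positive values)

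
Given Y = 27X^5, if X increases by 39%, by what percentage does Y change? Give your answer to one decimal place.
418.9%

For Y = 27X^5:
If X → X(1 + 0.39)
Then Y → Y · (1 + 0.39)^5
     ≈ Y · 5.1889

Percentage change = ((1 + 0.39)^5 − 1) × 100% ≈ 418.9%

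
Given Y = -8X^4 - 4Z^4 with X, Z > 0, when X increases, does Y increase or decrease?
Y decreases

Taking the partial derivative:
∂Y/∂X = -32X^3

∂Y/∂X = -32X^3 < 0 (assuming positive values)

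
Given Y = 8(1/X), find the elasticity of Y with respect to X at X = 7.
Elasticity = -1

Elasticity = (dY/dX) · (X/Y)

dY/dX = -8/X²
At X = 7: dY/dX = -8/49, Y = 8/7

Elasticity = (-8/49) · (7 / (8/7)) = -1

Interpretation: for a small percentage change in X, the percentage change in Y is approximately -1.00 times as large.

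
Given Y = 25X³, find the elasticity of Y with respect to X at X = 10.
Elasticity = 3

Elasticity = (dY/dX) · (X/Y)

dY/dX = 75·X²
At X = 10: dY/dX = 7500, Y = 25000

Elasticity = 7500 · (10 / 25000) = 3

Interpretation: for a small percentage change in X, the percentage change in Y is approximately 3.00 times as large.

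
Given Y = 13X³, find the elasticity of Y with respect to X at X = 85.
Elasticity = 3

Elasticity = (dY/dX) · (X/Y)

dY/dX = 39·X²
At X = 85: dY/dX = 281775, Y = 7983625

Elasticity = 281775 · (85 / 7983625) = 3

Interpretation: for a small percentage change in X, the percentage change in Y is approximately 3.00 times as large.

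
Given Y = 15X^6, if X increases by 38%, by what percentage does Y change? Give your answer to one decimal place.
590.7%

For Y = 15X^6:
If X → X(1 + 0.38)
Then Y → Y · (1 + 0.38)^6
     ≈ Y · 6.9068

Percentage change = ((1 + 0.38)^6 − 1) × 100% ≈ 590.7%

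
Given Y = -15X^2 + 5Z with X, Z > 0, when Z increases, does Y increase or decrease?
Y increases

Taking the partial derivative:
∂Y/∂Z = 5

∂Y/∂Z = 5 > 0 (assuming positive values)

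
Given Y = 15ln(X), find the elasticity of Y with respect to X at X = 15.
Elasticity = 1/ln(15) ≈ 0.3693

Elasticity = (dY/dX) · (X/Y)

dY/dX = 15/X
At X = 15: dY/dX = 1, Y = 15·ln(15)

Elasticity = 1 · (15 / (15·ln(15))) = 1/ln(15) ≈ 0.3693

Interpretation: for a small percentage change in X, the percentage change in Y is approximately 0.37 times as large.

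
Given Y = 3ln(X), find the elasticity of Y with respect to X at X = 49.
Elasticity = 1/ln(49) ≈ 0.2569

Elasticity = (dY/dX) · (X/Y)

dY/dX = 3/X
At X = 49: dY/dX = 3/49, Y = 3·ln(49)

Elasticity = (3/49) · (49 / (3·ln(49))) = 1/ln(49) ≈ 0.2569

Interpretation: for a small percentage change in X, the percentage change in Y is approximately 0.26 times as large.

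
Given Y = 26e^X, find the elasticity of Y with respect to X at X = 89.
Elasticity = 89

Elasticity = (dY/dX) · (X/Y)

dY/dX = 26·e^X
At X = 89: dY/dX = 26·e^89, Y = 26·e^89

Elasticity = (26·e^89) · (89 / (26·e^89)) = 89

Interpretation: for a small percentage change in X, the percentage change in Y is approximately 89.00 times as large.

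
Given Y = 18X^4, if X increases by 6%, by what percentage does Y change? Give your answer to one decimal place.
26.2%

For Y = 18X^4:
If X → X(1 + 0.06)
Then Y → Y · (1 + 0.06)^4
     ≈ Y · 1.2625

Percentage change = ((1 + 0.06)^4 − 1) × 100% ≈ 26.2%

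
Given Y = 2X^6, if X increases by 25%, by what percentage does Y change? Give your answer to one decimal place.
281.5%

For Y = 2X^6:
If X → X(1 + 0.25)
Then Y → Y · (1 + 0.25)^6
     ≈ Y · 3.8147

Percentage change = ((1 + 0.25)^6 − 1) × 100% ≈ 281.5%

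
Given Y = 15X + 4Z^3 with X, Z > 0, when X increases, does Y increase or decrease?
Y increases

Taking the partial derivative:
∂Y/∂X = 15

∂Y/∂X = 15 > 0 (assuming positive values)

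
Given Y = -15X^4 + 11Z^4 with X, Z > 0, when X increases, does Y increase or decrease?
Y decreases

Taking the partial derivative:
∂Y/∂X = -60X^3

∂Y/∂X = -60X^3 < 0 (assuming positive values)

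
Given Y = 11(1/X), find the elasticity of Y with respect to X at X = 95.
Elasticity = -1

Elasticity = (dY/dX) · (X/Y)

dY/dX = -11/X²
At X = 95: dY/dX = -11/9025, Y = 11/95

Elasticity = (-11/9025) · (95 / (11/95)) = -1

Interpretation: for a small percentage change in X, the percentage change in Y is approximately -1.00 times as large.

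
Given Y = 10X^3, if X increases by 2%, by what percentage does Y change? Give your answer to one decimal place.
6.1%

For Y = 10X^3:
If X → X(1 + 0.02)
Then Y → Y · (1 + 0.02)^3
     ≈ Y · 1.0612

Percentage change = ((1 + 0.02)^3 − 1) × 100% ≈ 6.1%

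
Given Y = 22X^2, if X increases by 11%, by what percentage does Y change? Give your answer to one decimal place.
23.2%

For Y = 22X^2:
If X → X(1 + 0.11)
Then Y → Y · (1 + 0.11)^2
     = Y · 1.2321

Percentage change = ((1 + 0.11)^2 − 1) × 100% ≈ 23.2%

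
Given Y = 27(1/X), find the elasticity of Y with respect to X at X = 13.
Elasticity = -1

Elasticity = (dY/dX) · (X/Y)

dY/dX = -27/X²
At X = 13: dY/dX = -27/169, Y = 27/13

Elasticity = (-27/169) · (13 / (27/13)) = -1

Interpretation: for a small percentage change in X, the percentage change in Y is approximately -1.00 times as large.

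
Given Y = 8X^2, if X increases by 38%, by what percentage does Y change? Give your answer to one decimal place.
90.4%

For Y = 8X^2:
If X → X(1 + 0.38)
Then Y → Y · (1 + 0.38)^2
     = Y · 1.9044

Percentage change = ((1 + 0.38)^2 − 1) × 100% ≈ 90.4%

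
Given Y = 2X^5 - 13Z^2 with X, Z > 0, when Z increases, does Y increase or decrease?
Y decreases

Taking the partial derivative:
∂Y/∂Z = -26Z

∂Y/∂Z = -26Z < 0 (assuming positive values)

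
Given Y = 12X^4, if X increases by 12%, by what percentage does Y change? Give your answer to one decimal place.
57.4%

For Y = 12X^4:
If X → X(1 + 0.12)
Then Y → Y · (1 + 0.12)^4
     ≈ Y · 1.5735

Percentage change = ((1 + 0.12)^4 − 1) × 100% ≈ 57.4%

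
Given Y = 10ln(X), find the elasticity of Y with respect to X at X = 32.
Elasticity = 1/ln(32) ≈ 0.2885

Elasticity = (dY/dX) · (X/Y)

dY/dX = 10/X
At X = 32: dY/dX = 5/16, Y = 10·ln(32)

Elasticity = (5/16) · (32 / (10·ln(32))) = 1/ln(32) ≈ 0.2885

Interpretation: for a small percentage change in X, the percentage change in Y is approximately 0.29 times as large.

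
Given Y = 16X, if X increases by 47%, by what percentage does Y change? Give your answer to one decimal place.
47.0%

For Y = 16X:
If X → X(1 + 0.47)
Then Y → Y · (1 + 0.47)^1
     = Y · 1.4700

Percentage change = ((1 + 0.47)^1 − 1) × 100% = 47.0%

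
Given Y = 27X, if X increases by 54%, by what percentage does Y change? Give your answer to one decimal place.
54.0%

For Y = 27X:
If X → X(1 + 0.54)
Then Y → Y · (1 + 0.54)^1
     = Y · 1.5400

Percentage change = ((1 + 0.54)^1 − 1) × 100% = 54.0%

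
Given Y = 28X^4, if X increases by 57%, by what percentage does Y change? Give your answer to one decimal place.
507.6%

For Y = 28X^4:
If X → X(1 + 0.57)
Then Y → Y · (1 + 0.57)^4
     ≈ Y · 6.0757

Percentage change = ((1 + 0.57)^4 − 1) × 100% ≈ 507.6%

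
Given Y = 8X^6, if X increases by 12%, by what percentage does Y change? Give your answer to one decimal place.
97.4%

For Y = 8X^6:
If X → X(1 + 0.12)
Then Y → Y · (1 + 0.12)^6
     ≈ Y · 1.9738

Percentage change = ((1 + 0.12)^6 − 1) × 100% ≈ 97.4%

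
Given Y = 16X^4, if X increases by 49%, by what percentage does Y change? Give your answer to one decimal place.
392.9%

For Y = 16X^4:
If X → X(1 + 0.49)
Then Y → Y · (1 + 0.49)^4
     ≈ Y · 4.9288

Percentage change = ((1 + 0.49)^4 − 1) × 100% ≈ 392.9%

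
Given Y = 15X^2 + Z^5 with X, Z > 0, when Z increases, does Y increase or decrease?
Y increases

Taking the partial derivative:
∂Y/∂Z = 5Z^4

∂Y/∂Z = 5Z^4 > 0 (assuming positive values)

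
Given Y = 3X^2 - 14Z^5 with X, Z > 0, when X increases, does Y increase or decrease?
Y increases

Taking the partial derivative:
∂Y/∂X = 6X

∂Y/∂X = 6X > 0 (assuming positive values)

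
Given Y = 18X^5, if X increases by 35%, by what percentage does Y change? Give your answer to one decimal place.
348.4%

For Y = 18X^5:
If X → X(1 + 0.35)
Then Y → Y · (1 + 0.35)^5
     ≈ Y · 4.4840

Percentage change = ((1 + 0.35)^5 − 1) × 100% ≈ 348.4%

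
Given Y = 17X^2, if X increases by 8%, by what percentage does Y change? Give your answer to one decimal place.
16.6%

For Y = 17X^2:
If X → X(1 + 0.08)
Then Y → Y · (1 + 0.08)^2
     = Y · 1.1664

Percentage change = ((1 + 0.08)^2 − 1) × 100% ≈ 16.6%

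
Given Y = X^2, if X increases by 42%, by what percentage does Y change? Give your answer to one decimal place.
101.6%

For Y = X^2:
If X → X(1 + 0.42)
Then Y → Y · (1 + 0.42)^2
     = Y · 2.0164

Percentage change = ((1 + 0.42)^2 − 1) × 100% ≈ 101.6%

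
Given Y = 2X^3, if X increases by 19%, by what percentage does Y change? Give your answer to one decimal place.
68.5%

For Y = 2X^3:
If X → X(1 + 0.19)
Then Y → Y · (1 + 0.19)^3
     ≈ Y · 1.6852

Percentage change = ((1 + 0.19)^3 − 1) × 100% ≈ 68.5%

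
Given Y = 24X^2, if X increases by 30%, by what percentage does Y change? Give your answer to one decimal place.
69.0%

For Y = 24X^2:
If X → X(1 + 0.3)
Then Y → Y · (1 + 0.3)^2
     = Y · 1.6900

Percentage change = ((1 + 0.3)^2 − 1) × 100% = 69.0%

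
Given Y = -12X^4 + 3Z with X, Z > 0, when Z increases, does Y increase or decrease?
Y increases

Taking the partial derivative:
∂Y/∂Z = 3

∂Y/∂Z = 3 > 0 (assuming positive values)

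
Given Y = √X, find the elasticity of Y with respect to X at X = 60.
Elasticity = 1/2

Elasticity = (dY/dX) · (X/Y)

dY/dX = 1/(2·√X)
At X = 60: dY/dX = √15/60, Y = 2·√15

Elasticity = (√15/60) · (60 / (2·√15)) = 1/2

Interpretation: for a small percentage change in X, the percentage change in Y is approximately 0.50 times as large.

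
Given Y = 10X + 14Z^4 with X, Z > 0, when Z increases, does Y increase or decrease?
Y increases

Taking the partial derivative:
∂Y/∂Z = 56Z^3

∂Y/∂Z = 56Z^3 > 0 (assuming positive values)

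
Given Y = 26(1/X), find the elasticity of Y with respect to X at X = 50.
Elasticity = -1

Elasticity = (dY/dX) · (X/Y)

dY/dX = -26/X²
At X = 50: dY/dX = -13/1250, Y = 13/25

Elasticity = (-13/1250) · (50 / (13/25)) = -1

Interpretation: for a small percentage change in X, the percentage change in Y is approximately -1.00 times as large.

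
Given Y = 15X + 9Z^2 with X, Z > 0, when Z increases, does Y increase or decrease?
Y increases

Taking the partial derivative:
∂Y/∂Z = 18Z

∂Y/∂Z = 18Z > 0 (assuming positive values)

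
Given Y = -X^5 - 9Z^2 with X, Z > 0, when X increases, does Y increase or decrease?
Y decreases

Taking the partial derivative:
∂Y/∂X = -5X^4

∂Y/∂X = -5X^4 < 0 (assuming positive values)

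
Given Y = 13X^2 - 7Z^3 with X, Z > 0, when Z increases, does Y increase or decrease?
Y decreases

Taking the partial derivative:
∂Y/∂Z = -21Z^2

∂Y/∂Z = -21Z^2 < 0 (assuming positive values)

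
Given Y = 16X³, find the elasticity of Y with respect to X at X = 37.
Elasticity = 3

Elasticity = (dY/dX) · (X/Y)

dY/dX = 48·X²
At X = 37: dY/dX = 65712, Y = 810448

Elasticity = 65712 · (37 / 810448) = 3

Interpretation: for a small percentage change in X, the percentage change in Y is approximately 3.00 times as large.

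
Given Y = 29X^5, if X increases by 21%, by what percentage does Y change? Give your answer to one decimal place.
159.4%

For Y = 29X^5:
If X → X(1 + 0.21)
Then Y → Y · (1 + 0.21)^5
     ≈ Y · 2.5937

Percentage change = ((1 + 0.21)^5 − 1) × 100% ≈ 159.4%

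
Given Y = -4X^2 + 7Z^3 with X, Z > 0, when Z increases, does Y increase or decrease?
Y increases

Taking the partial derivative:
∂Y/∂Z = 21Z^2

∂Y/∂Z = 21Z^2 > 0 (assuming positive values)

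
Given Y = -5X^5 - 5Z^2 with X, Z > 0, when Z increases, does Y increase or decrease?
Y decreases

Taking the partial derivative:
∂Y/∂Z = -10Z

∂Y/∂Z = -10Z < 0 (assuming positive values)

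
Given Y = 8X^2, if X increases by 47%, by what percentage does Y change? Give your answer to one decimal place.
116.1%

For Y = 8X^2:
If X → X(1 + 0.47)
Then Y → Y · (1 + 0.47)^2
     = Y · 2.1609

Percentage change = ((1 + 0.47)^2 − 1) × 100% ≈ 116.1%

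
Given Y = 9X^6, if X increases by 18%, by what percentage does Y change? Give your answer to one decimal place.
170.0%

For Y = 9X^6:
If X → X(1 + 0.18)
Then Y → Y · (1 + 0.18)^6
     ≈ Y · 2.6996

Percentage change = ((1 + 0.18)^6 − 1) × 100% ≈ 170.0%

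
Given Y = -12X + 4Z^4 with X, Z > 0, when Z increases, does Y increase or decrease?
Y increases

Taking the partial derivative:
∂Y/∂Z = 16Z^3

∂Y/∂Z = 16Z^3 > 0 (assuming positive values)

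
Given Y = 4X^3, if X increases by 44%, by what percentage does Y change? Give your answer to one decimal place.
198.6%

For Y = 4X^3:
If X → X(1 + 0.44)
Then Y → Y · (1 + 0.44)^3
     ≈ Y · 2.9860

Percentage change = ((1 + 0.44)^3 − 1) × 100% ≈ 198.6%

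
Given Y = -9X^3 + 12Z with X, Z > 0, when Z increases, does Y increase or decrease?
Y increases

Taking the partial derivative:
∂Y/∂Z = 12

∂Y/∂Z = 12 > 0 (assuming positive values)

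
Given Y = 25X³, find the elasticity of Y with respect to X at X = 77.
Elasticity = 3

Elasticity = (dY/dX) · (X/Y)

dY/dX = 75·X²
At X = 77: dY/dX = 444675, Y = 11413325

Elasticity = 444675 · (77 / 11413325) = 3

Interpretation: for a small percentage change in X, the percentage change in Y is approximately 3.00 times as large.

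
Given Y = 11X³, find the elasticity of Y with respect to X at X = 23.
Elasticity = 3

Elasticity = (dY/dX) · (X/Y)

dY/dX = 33·X²
At X = 23: dY/dX = 17457, Y = 133837

Elasticity = 17457 · (23 / 133837) = 3

Interpretation: for a small percentage change in X, the percentage change in Y is approximately 3.00 times as large.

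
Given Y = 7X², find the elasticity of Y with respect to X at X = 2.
Elasticity = 2

Elasticity = (dY/dX) · (X/Y)

dY/dX = 14·X
At X = 2: dY/dX = 28, Y = 28

Elasticity = 28 · (2 / 28) = 2

Interpretation: for a small percentage change in X, the percentage change in Y is approximately 2.00 times as large.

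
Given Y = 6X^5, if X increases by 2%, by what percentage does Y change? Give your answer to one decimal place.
10.4%

For Y = 6X^5:
If X → X(1 + 0.02)
Then Y → Y · (1 + 0.02)^5
     ≈ Y · 1.1041

Percentage change = ((1 + 0.02)^5 − 1) × 100% ≈ 10.4%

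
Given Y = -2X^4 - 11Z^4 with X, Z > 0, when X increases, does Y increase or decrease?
Y decreases

Taking the partial derivative:
∂Y/∂X = -8X^3

∂Y/∂X = -8X^3 < 0 (assuming positive values)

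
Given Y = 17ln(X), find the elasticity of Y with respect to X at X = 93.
Elasticity = 1/ln(93) ≈ 0.2206

Elasticity = (dY/dX) · (X/Y)

dY/dX = 17/X
At X = 93: dY/dX = 17/93, Y = 17·ln(93)

Elasticity = (17/93) · (93 / (17·ln(93))) = 1/ln(93) ≈ 0.2206

Interpretation: for a small percentage change in X, the percentage change in Y is approximately 0.22 times as large.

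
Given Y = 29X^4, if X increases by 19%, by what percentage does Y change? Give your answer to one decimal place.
100.5%

For Y = 29X^4:
If X → X(1 + 0.19)
Then Y → Y · (1 + 0.19)^4
     ≈ Y · 2.0053

Percentage change = ((1 + 0.19)^4 − 1) × 100% ≈ 100.5%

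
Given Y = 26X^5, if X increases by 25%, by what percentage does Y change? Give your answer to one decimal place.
205.2%

For Y = 26X^5:
If X → X(1 + 0.25)
Then Y → Y · (1 + 0.25)^5
     ≈ Y · 3.0518

Percentage change = ((1 + 0.25)^5 − 1) × 100% ≈ 205.2%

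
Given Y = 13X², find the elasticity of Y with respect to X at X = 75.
Elasticity = 2

Elasticity = (dY/dX) · (X/Y)

dY/dX = 26·X
At X = 75: dY/dX = 1950, Y = 73125

Elasticity = 1950 · (75 / 73125) = 2

Interpretation: for a small percentage change in X, the percentage change in Y is approximately 2.00 times as large.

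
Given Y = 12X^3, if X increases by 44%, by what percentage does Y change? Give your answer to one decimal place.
198.6%

For Y = 12X^3:
If X → X(1 + 0.44)
Then Y → Y · (1 + 0.44)^3
     ≈ Y · 2.9860

Percentage change = ((1 + 0.44)^3 − 1) × 100% ≈ 198.6%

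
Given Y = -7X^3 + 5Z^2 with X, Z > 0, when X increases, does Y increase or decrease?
Y decreases

Taking the partial derivative:
∂Y/∂X = -21X^2

∂Y/∂X = -21X^2 < 0 (assuming positive values)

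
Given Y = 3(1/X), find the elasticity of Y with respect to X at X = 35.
Elasticity = -1

Elasticity = (dY/dX) · (X/Y)

dY/dX = -3/X²
At X = 35: dY/dX = -3/1225, Y = 3/35

Elasticity = (-3/1225) · (35 / (3/35)) = -1

Interpretation: for a small percentage change in X, the percentage change in Y is approximately -1.00 times as large.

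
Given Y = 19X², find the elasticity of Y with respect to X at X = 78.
Elasticity = 2

Elasticity = (dY/dX) · (X/Y)

dY/dX = 38·X
At X = 78: dY/dX = 2964, Y = 115596

Elasticity = 2964 · (78 / 115596) = 2

Interpretation: for a small percentage change in X, the percentage change in Y is approximately 2.00 times as large.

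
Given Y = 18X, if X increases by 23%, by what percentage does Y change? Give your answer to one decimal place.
23.0%

For Y = 18X:
If X → X(1 + 0.23)
Then Y → Y · (1 + 0.23)^1
     = Y · 1.2300

Percentage change = ((1 + 0.23)^1 − 1) × 100% = 23.0%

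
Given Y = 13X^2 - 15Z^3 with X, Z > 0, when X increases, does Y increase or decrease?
Y increases

Taking the partial derivative:
∂Y/∂X = 26X

∂Y/∂X = 26X > 0 (assuming positive values)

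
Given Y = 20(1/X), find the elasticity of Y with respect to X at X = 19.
Elasticity = -1

Elasticity = (dY/dX) · (X/Y)

dY/dX = -20/X²
At X = 19: dY/dX = -20/361, Y = 20/19

Elasticity = (-20/361) · (19 / (20/19)) = -1

Interpretation: for a small percentage change in X, the percentage change in Y is approximately -1.00 times as large.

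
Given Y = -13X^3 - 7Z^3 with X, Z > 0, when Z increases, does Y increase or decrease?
Y decreases

Taking the partial derivative:
∂Y/∂Z = -21Z^2

∂Y/∂Z = -21Z^2 < 0 (assuming positive values)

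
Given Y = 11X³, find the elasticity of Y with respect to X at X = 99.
Elasticity = 3

Elasticity = (dY/dX) · (X/Y)

dY/dX = 33·X²
At X = 99: dY/dX = 323433, Y = 10673289

Elasticity = 323433 · (99 / 10673289) = 3

Interpretation: for a small percentage change in X, the percentage change in Y is approximately 3.00 times as large.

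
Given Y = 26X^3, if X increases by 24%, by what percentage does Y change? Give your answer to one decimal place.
90.7%

For Y = 26X^3:
If X → X(1 + 0.24)
Then Y → Y · (1 + 0.24)^3
     ≈ Y · 1.9066

Percentage change = ((1 + 0.24)^3 − 1) × 100% ≈ 90.7%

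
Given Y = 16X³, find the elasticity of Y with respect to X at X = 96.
Elasticity = 3

Elasticity = (dY/dX) · (X/Y)

dY/dX = 48·X²
At X = 96: dY/dX = 442368, Y = 14155776

Elasticity = 442368 · (96 / 14155776) = 3

Interpretation: for a small percentage change in X, the percentage change in Y is approximately 3.00 times as large.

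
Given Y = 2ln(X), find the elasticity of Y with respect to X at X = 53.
Elasticity = 1/ln(53) ≈ 0.2519

Elasticity = (dY/dX) · (X/Y)

dY/dX = 2/X
At X = 53: dY/dX = 2/53, Y = 2·ln(53)

Elasticity = (2/53) · (53 / (2·ln(53))) = 1/ln(53) ≈ 0.2519

Interpretation: for a small percentage change in X, the percentage change in Y is approximately 0.25 times as large.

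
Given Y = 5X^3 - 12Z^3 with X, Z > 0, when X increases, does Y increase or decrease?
Y increases

Taking the partial derivative:
∂Y/∂X = 15X^2

∂Y/∂X = 15X^2 > 0 (assuming positive values)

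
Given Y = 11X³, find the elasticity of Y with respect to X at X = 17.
Elasticity = 3

Elasticity = (dY/dX) · (X/Y)

dY/dX = 33·X²
At X = 17: dY/dX = 9537, Y = 54043

Elasticity = 9537 · (17 / 54043) = 3

Interpretation: for a small percentage change in X, the percentage change in Y is approximately 3.00 times as large.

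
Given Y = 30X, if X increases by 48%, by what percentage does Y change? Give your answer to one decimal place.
48.0%

For Y = 30X:
If X → X(1 + 0.48)
Then Y → Y · (1 + 0.48)^1
     = Y · 1.4800

Percentage change = ((1 + 0.48)^1 − 1) × 100% = 48.0%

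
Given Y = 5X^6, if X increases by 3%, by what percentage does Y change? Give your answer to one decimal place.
19.4%

For Y = 5X^6:
If X → X(1 + 0.03)
Then Y → Y · (1 + 0.03)^6
     ≈ Y · 1.1941

Percentage change = ((1 + 0.03)^6 − 1) × 100% ≈ 19.4%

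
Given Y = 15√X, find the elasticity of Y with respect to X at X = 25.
Elasticity = 1/2

Elasticity = (dY/dX) · (X/Y)

dY/dX = 15/(2·√X)
At X = 25: dY/dX = 3/2, Y = 75

Elasticity = (3/2) · (25 / 75) = 1/2

Interpretation: for a small percentage change in X, the percentage change in Y is approximately 0.50 times as large.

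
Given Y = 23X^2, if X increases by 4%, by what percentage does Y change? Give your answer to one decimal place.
8.2%

For Y = 23X^2:
If X → X(1 + 0.04)
Then Y → Y · (1 + 0.04)^2
     = Y · 1.0816

Percentage change = ((1 + 0.04)^2 − 1) × 100% ≈ 8.2%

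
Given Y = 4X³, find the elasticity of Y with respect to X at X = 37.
Elasticity = 3

Elasticity = (dY/dX) · (X/Y)

dY/dX = 12·X²
At X = 37: dY/dX = 16428, Y = 202612

Elasticity = 16428 · (37 / 202612) = 3

Interpretation: for a small percentage change in X, the percentage change in Y is approximately 3.00 times as large.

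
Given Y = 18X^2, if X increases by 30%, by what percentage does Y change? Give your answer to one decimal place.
69.0%

For Y = 18X^2:
If X → X(1 + 0.3)
Then Y → Y · (1 + 0.3)^2
     = Y · 1.6900

Percentage change = ((1 + 0.3)^2 − 1) × 100% = 69.0%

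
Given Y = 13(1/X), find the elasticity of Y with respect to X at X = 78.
Elasticity = -1

Elasticity = (dY/dX) · (X/Y)

dY/dX = -13/X²
At X = 78: dY/dX = -1/468, Y = 1/6

Elasticity = (-1/468) · (78 / (1/6)) = -1

Interpretation: for a small percentage change in X, the percentage change in Y is approximately -1.00 times as large.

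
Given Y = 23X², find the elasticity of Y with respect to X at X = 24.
Elasticity = 2

Elasticity = (dY/dX) · (X/Y)

dY/dX = 46·X
At X = 24: dY/dX = 1104, Y = 13248

Elasticity = 1104 · (24 / 13248) = 2

Interpretation: for a small percentage change in X, the percentage change in Y is approximately 2.00 times as large.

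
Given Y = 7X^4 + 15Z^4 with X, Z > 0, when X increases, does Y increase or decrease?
Y increases

Taking the partial derivative:
∂Y/∂X = 28X^3

∂Y/∂X = 28X^3 > 0 (assuming positive values)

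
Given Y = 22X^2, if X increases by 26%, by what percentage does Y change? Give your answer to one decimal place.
58.8%

For Y = 22X^2:
If X → X(1 + 0.26)
Then Y → Y · (1 + 0.26)^2
     = Y · 1.5876

Percentage change = ((1 + 0.26)^2 − 1) × 100% ≈ 58.8%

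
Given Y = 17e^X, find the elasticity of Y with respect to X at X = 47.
Elasticity = 47

Elasticity = (dY/dX) · (X/Y)

dY/dX = 17·e^X
At X = 47: dY/dX = 17·e^47, Y = 17·e^47

Elasticity = (17·e^47) · (47 / (17·e^47)) = 47

Interpretation: for a small percentage change in X, the percentage change in Y is approximately 47.00 times as large.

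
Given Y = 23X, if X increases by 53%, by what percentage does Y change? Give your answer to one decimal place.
53.0%

For Y = 23X:
If X → X(1 + 0.53)
Then Y → Y · (1 + 0.53)^1
     = Y · 1.5300

Percentage change = ((1 + 0.53)^1 − 1) × 100% = 53.0%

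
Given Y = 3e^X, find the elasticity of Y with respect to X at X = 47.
Elasticity = 47

Elasticity = (dY/dX) · (X/Y)

dY/dX = 3·e^X
At X = 47: dY/dX = 3·e^47, Y = 3·e^47

Elasticity = (3·e^47) · (47 / (3·e^47)) = 47

Interpretation: for a small percentage change in X, the percentage change in Y is approximately 47.00 times as large.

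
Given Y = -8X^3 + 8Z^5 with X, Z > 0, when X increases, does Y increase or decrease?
Y decreases

Taking the partial derivative:
∂Y/∂X = -24X^2

∂Y/∂X = -24X^2 < 0 (assuming positive values)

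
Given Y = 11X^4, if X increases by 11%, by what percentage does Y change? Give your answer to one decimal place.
51.8%

For Y = 11X^4:
If X → X(1 + 0.11)
Then Y → Y · (1 + 0.11)^4
     ≈ Y · 1.5181

Percentage change = ((1 + 0.11)^4 − 1) × 100% ≈ 51.8%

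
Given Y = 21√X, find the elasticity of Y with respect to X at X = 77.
Elasticity = 1/2

Elasticity = (dY/dX) · (X/Y)

dY/dX = 21/(2·√X)
At X = 77: dY/dX = 3·√77/22, Y = 21·√77

Elasticity = (3·√77/22) · (77 / (21·√77)) = 1/2

Interpretation: for a small percentage change in X, the percentage change in Y is approximately 0.50 times as large.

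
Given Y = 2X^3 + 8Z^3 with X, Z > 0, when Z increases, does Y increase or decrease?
Y increases

Taking the partial derivative:
∂Y/∂Z = 24Z^2

∂Y/∂Z = 24Z^2 > 0 (assuming positive values)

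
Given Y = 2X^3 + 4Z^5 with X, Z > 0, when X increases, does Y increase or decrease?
Y increases

Taking the partial derivative:
∂Y/∂X = 6X^2

∂Y/∂X = 6X^2 > 0 (assuming positive values)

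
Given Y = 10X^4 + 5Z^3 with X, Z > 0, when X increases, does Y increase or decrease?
Y increases

Taking the partial derivative:
∂Y/∂X = 40X^3

∂Y/∂X = 40X^3 > 0 (assuming positive values)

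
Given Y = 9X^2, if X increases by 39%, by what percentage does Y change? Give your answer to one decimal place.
93.2%

For Y = 9X^2:
If X → X(1 + 0.39)
Then Y → Y · (1 + 0.39)^2
     = Y · 1.9321

Percentage change = ((1 + 0.39)^2 − 1) × 100% ≈ 93.2%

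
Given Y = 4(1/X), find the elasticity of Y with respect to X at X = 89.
Elasticity = -1

Elasticity = (dY/dX) · (X/Y)

dY/dX = -4/X²
At X = 89: dY/dX = -4/7921, Y = 4/89

Elasticity = (-4/7921) · (89 / (4/89)) = -1

Interpretation: for a small percentage change in X, the percentage change in Y is approximately -1.00 times as large.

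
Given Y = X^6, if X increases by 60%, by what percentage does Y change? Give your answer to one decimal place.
1577.7%

For Y = X^6:
If X → X(1 + 0.6)
Then Y → Y · (1 + 0.6)^6
     ≈ Y · 16.7772

Percentage change = ((1 + 0.6)^6 − 1) × 100% ≈ 1577.7%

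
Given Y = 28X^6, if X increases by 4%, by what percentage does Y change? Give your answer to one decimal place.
26.5%

For Y = 28X^6:
If X → X(1 + 0.04)
Then Y → Y · (1 + 0.04)^6
     ≈ Y · 1.2653

Percentage change = ((1 + 0.04)^6 − 1) × 100% ≈ 26.5%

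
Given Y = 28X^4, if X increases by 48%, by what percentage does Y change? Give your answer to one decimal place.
379.8%

For Y = 28X^4:
If X → X(1 + 0.48)
Then Y → Y · (1 + 0.48)^4
     ≈ Y · 4.7979

Percentage change = ((1 + 0.48)^4 − 1) × 100% ≈ 379.8%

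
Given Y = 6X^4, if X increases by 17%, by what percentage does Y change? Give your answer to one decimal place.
87.4%

For Y = 6X^4:
If X → X(1 + 0.17)
Then Y → Y · (1 + 0.17)^4
     ≈ Y · 1.8739

Percentage change = ((1 + 0.17)^4 − 1) × 100% ≈ 87.4%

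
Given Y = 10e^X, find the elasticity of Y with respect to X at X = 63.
Elasticity = 63

Elasticity = (dY/dX) · (X/Y)

dY/dX = 10·e^X
At X = 63: dY/dX = 10·e^63, Y = 10·e^63

Elasticity = (10·e^63) · (63 / (10·e^63)) = 63

Interpretation: for a small percentage change in X, the percentage change in Y is approximately 63.00 times as large.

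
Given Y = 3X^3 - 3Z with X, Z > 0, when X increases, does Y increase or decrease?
Y increases

Taking the partial derivative:
∂Y/∂X = 9X^2

∂Y/∂X = 9X^2 > 0 (assuming positive values)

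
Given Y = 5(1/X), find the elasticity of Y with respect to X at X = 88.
Elasticity = -1

Elasticity = (dY/dX) · (X/Y)

dY/dX = -5/X²
At X = 88: dY/dX = -5/7744, Y = 5/88

Elasticity = (-5/7744) · (88 / (5/88)) = -1

Interpretation: for a small percentage change in X, the percentage change in Y is approximately -1.00 times as large.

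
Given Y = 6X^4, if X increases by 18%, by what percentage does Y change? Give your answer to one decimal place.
93.9%

For Y = 6X^4:
If X → X(1 + 0.18)
Then Y → Y · (1 + 0.18)^4
     ≈ Y · 1.9388

Percentage change = ((1 + 0.18)^4 − 1) × 100% ≈ 93.9%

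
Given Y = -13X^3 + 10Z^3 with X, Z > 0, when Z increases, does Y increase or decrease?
Y increases

Taking the partial derivative:
∂Y/∂Z = 30Z^2

∂Y/∂Z = 30Z^2 > 0 (assuming positive values)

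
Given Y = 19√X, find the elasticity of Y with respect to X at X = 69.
Elasticity = 1/2

Elasticity = (dY/dX) · (X/Y)

dY/dX = 19/(2·√X)
At X = 69: dY/dX = 19·√69/138, Y = 19·√69

Elasticity = (19·√69/138) · (69 / (19·√69)) = 1/2

Interpretation: for a small percentage change in X, the percentage change in Y is approximately 0.50 times as large.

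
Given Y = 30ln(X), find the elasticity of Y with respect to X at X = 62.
Elasticity = 1/ln(62) ≈ 0.2423

Elasticity = (dY/dX) · (X/Y)

dY/dX = 30/X
At X = 62: dY/dX = 15/31, Y = 30·ln(62)

Elasticity = (15/31) · (62 / (30·ln(62))) = 1/ln(62) ≈ 0.2423

Interpretation: for a small percentage change in X, the percentage change in Y is approximately 0.24 times as large.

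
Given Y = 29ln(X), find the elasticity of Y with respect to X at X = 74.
Elasticity = 1/ln(74) ≈ 0.2323

Elasticity = (dY/dX) · (X/Y)

dY/dX = 29/X
At X = 74: dY/dX = 29/74, Y = 29·ln(74)

Elasticity = (29/74) · (74 / (29·ln(74))) = 1/ln(74) ≈ 0.2323

Interpretation: for a small percentage change in X, the percentage change in Y is approximately 0.23 times as large.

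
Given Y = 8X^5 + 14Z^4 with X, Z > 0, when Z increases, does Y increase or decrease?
Y increases

Taking the partial derivative:
∂Y/∂Z = 56Z^3

∂Y/∂Z = 56Z^3 > 0 (assuming positive values)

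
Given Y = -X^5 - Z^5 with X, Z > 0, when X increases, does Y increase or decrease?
Y decreases

Taking the partial derivative:
∂Y/∂X = -5X^4

∂Y/∂X = -5X^4 < 0 (assuming positive values)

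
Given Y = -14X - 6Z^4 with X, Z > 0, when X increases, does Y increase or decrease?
Y decreases

Taking the partial derivative:
∂Y/∂X = -14

∂Y/∂X = -14 < 0 (assuming positive values)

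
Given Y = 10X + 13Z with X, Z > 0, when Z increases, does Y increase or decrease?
Y increases

Taking the partial derivative:
∂Y/∂Z = 13

∂Y/∂Z = 13 > 0 (assuming positive values)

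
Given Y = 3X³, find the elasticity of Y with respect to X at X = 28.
Elasticity = 3

Elasticity = (dY/dX) · (X/Y)

dY/dX = 9·X²
At X = 28: dY/dX = 7056, Y = 65856

Elasticity = 7056 · (28 / 65856) = 3

Interpretation: for a small percentage change in X, the percentage change in Y is approximately 3.00 times as large.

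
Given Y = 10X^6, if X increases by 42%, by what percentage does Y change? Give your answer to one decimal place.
719.8%

For Y = 10X^6:
If X → X(1 + 0.42)
Then Y → Y · (1 + 0.42)^6
     ≈ Y · 8.1984

Percentage change = ((1 + 0.42)^6 − 1) × 100% ≈ 719.8%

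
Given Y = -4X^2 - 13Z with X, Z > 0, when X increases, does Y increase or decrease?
Y decreases

Taking the partial derivative:
∂Y/∂X = -8X

∂Y/∂X = -8X < 0 (assuming positive values)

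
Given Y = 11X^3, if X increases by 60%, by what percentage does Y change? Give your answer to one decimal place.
309.6%

For Y = 11X^3:
If X → X(1 + 0.6)
Then Y → Y · (1 + 0.6)^3
     = Y · 4.0960

Percentage change = ((1 + 0.6)^3 − 1) × 100% = 309.6%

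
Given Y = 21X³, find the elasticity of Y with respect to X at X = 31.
Elasticity = 3

Elasticity = (dY/dX) · (X/Y)

dY/dX = 63·X²
At X = 31: dY/dX = 60543, Y = 625611

Elasticity = 60543 · (31 / 625611) = 3

Interpretation: for a small percentage change in X, the percentage change in Y is approximately 3.00 times as large.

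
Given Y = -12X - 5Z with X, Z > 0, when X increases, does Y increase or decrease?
Y decreases

Taking the partial derivative:
∂Y/∂X = -12

∂Y/∂X = -12 < 0 (assuming positive values)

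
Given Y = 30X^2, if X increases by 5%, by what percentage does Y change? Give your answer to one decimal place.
10.3%

For Y = 30X^2:
If X → X(1 + 0.05)
Then Y → Y · (1 + 0.05)^2
     = Y · 1.1025

Percentage change = ((1 + 0.05)^2 − 1) × 100% ≈ 10.3%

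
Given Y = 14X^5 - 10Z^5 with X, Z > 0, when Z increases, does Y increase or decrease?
Y decreases

Taking the partial derivative:
∂Y/∂Z = -50Z^4

∂Y/∂Z = -50Z^4 < 0 (assuming positive values)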